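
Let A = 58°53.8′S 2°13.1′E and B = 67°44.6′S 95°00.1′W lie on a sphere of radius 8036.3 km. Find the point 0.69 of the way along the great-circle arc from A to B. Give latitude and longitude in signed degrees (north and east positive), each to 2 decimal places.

-72.30°, -60.74°

The central angle between A and B is δ = 0.6953 rad.
With f = 0.69, the slerp weights are sin((1−f)δ)/sin δ = 0.3339 and sin(fδ)/sin δ = 0.7205.
Weighted sum of the unit vectors: (0.3339)·(0.5162,0.0200,-0.8562) + (0.7205)·(-0.0330,-0.3773,-0.9255) = (0.1485, -0.2652, -0.9527).
Converting back: φ = atan2(z, √(x²+y²)) = -72.30°, λ = atan2(y, x) = -60.74°.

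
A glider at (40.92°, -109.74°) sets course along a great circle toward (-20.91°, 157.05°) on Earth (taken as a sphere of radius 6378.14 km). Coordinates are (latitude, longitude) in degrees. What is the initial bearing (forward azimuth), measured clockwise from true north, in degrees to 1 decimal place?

255.8°

With φ₁ = 0.7142, φ₂ = -0.3649, Δλ = -1.6268 rad, the forward-azimuth formula gives
θ = atan2( sin Δλ cos φ₂ , cos φ₁ sin φ₂ − sin φ₁ cos φ₂ cos Δλ ) = atan2(-0.9327, -0.2354) = -104.17°.
Adding 360° brings this into [0°, 360°): 255.8°.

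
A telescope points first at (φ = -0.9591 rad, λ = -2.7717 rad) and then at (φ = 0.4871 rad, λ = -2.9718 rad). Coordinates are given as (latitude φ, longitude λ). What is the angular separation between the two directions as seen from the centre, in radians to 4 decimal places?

With latitudes φ₁ = -54.952°, φ₂ = 27.909° and longitude difference Δλ = -11.465°:
Haversine: a = sin²(Δφ/2) + cos φ₁ cos φ₂ sin²(Δλ/2) = 0.4379 + (0.5743)(0.8837)(0.0100) = 0.44293.
Central angle c = 2·arcsin(√a) = 1.45640 rad.
So the angular separation is 1.4564 rad.

1.4564 rad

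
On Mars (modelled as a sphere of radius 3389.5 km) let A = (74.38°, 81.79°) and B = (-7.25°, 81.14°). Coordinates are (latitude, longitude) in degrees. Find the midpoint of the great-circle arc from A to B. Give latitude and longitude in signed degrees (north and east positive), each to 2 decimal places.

33.57°, 81.28°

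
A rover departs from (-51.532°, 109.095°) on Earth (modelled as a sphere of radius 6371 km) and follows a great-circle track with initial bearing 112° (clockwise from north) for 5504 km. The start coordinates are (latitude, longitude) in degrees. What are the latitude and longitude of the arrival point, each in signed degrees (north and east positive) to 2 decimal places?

-43.29°, -175.30°

Angular distance δ = d/R = 5504/6371 = 0.86391 rad; initial bearing θ = 1.9548 rad.
sin φ₂ = sin φ₁ cos δ + cos φ₁ sin δ cos θ = (-0.7830)(0.6495) + (0.6221)(0.7604)(-0.3746) = -0.6857, so φ₂ = -43.29°.
Δλ = atan2(sin θ sin δ cos φ₁, cos δ − sin φ₁ sin φ₂) = atan2(0.4386, 0.1126) = 75.602°.
λ₂ = 109.095° + 75.602° = 184.70° → -175.30° after wrapping to (−180°, 180°].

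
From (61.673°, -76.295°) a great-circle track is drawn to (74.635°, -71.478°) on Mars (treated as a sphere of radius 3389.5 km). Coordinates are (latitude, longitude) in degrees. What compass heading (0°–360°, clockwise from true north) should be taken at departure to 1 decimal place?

5.6°

Δλ = 4.817° = 0.0841 rad.
y = sin Δλ · cos φ₂ = (0.0840)(0.2650) = 0.0223
x = cos φ₁ sin φ₂ − sin φ₁ cos φ₂ cos Δλ = (0.4745)(0.9643) − (0.8803)(0.2650)(0.9965) = 0.2251
θ = atan2(y, x) = 5.64°, so the bearing is 5.6°.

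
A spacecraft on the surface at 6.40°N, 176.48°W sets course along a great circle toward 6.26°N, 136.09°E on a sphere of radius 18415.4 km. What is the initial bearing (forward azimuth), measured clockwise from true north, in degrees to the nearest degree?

273°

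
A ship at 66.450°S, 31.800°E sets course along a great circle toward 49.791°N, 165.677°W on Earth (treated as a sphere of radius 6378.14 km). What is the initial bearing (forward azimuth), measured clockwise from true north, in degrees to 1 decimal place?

143.2°

With φ₁ = -1.1598, φ₂ = 0.8690, Δλ = 2.8366 rad, the forward-azimuth formula gives
θ = atan2( sin Δλ cos φ₂ , cos φ₁ sin φ₂ − sin φ₁ cos φ₂ cos Δλ ) = atan2(0.1939, -0.2594) = 143.22°.
So the initial bearing is 143.2°.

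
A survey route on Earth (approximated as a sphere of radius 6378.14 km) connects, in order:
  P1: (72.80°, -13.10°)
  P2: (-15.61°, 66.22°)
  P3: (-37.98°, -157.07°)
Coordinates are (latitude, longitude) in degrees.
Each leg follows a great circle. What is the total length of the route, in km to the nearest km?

23884 km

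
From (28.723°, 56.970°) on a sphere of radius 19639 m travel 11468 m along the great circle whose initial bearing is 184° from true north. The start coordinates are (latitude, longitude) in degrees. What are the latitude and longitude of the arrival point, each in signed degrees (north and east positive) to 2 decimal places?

Angular distance δ = d/R = 11468/19639 = 0.58394 rad; initial bearing θ = 3.2114 rad.
sin φ₂ = sin φ₁ cos δ + cos φ₁ sin δ cos θ = (0.4806)(0.8343) + (0.8770)(0.5513)(-0.9976) = -0.0814, so φ₂ = -4.67°.
Δλ = atan2(sin θ sin δ cos φ₁, cos δ − sin φ₁ sin φ₂) = atan2(-0.0337, 0.8734) = -2.211°.
λ₂ = 56.970° − 2.211° = 54.76°.

-4.67°, 54.76°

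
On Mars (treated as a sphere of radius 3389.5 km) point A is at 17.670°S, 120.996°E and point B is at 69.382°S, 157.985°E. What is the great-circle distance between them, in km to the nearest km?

3342 km

With latitudes φ₁ = -17.670°, φ₂ = -69.382° and longitude difference Δλ = 36.989°:
Haversine: a = sin²(Δφ/2) + cos φ₁ cos φ₂ sin²(Δλ/2) = 0.1902 + (0.9528)(0.3521)(0.1006) = 0.22395.
Central angle c = 2·arcsin(√a) = 0.98593 rad.
Distance = R·c = 3389.5 × 0.9859 ≈ 3342 km.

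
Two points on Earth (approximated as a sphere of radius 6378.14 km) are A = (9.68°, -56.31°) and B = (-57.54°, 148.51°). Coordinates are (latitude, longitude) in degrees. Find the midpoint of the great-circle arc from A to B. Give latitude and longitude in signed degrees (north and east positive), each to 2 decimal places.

The central angle between A and B is δ = 2.2422 rad.
With f = 0.5, the slerp weights are sin((1−f)δ)/sin δ = 1.1502 and sin(fδ)/sin δ = 1.1502.
Weighted sum of the unit vectors: (1.1502)·(0.5468,-0.8202,0.1681) + (1.1502)·(-0.4577,0.2804,-0.8438) = (0.1025, -0.6210, -0.7771).
Converting back: φ = atan2(z, √(x²+y²)) = -51.00°, λ = atan2(y, x) = -80.62°.

-51.00°, -80.62°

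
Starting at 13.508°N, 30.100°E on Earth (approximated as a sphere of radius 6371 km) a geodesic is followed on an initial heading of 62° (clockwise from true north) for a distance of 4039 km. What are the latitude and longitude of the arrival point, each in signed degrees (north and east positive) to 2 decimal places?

27.30°, 66.15°

Angular distance δ = d/R = 4039/6371 = 0.63397 rad; initial bearing θ = 1.0821 rad.
sin φ₂ = sin φ₁ cos δ + cos φ₁ sin δ cos θ = (0.2336)(0.8057) + (0.9723)(0.5923)(0.4695) = 0.4586, so φ₂ = 27.30°.
Δλ = atan2(sin θ sin δ cos φ₁, cos δ − sin φ₁ sin φ₂) = atan2(0.5085, 0.6986) = 36.054°.
λ₂ = 30.100° + 36.054° = 66.15°.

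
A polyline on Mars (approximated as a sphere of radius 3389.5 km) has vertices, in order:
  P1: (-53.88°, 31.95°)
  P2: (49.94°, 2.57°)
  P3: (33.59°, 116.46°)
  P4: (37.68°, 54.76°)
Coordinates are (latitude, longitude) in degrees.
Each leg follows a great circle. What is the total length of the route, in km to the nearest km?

Leg P1→P2: central angle 1.8626 rad, distance 6313.2 km.
Leg P2→P3: central angle 1.3630 rad, distance 4619.8 km.
Leg P3→P4: central angle 0.8623 rad, distance 2922.6 km.
Total: 6313.2 + 4619.8 + 2922.6 ≈ 13856 km.

13856 km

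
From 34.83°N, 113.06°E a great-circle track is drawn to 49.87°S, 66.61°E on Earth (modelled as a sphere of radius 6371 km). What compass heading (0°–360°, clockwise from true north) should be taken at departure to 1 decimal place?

207.9°

With φ₁ = 0.6079, φ₂ = -0.8704, Δλ = -0.8107 rad, the forward-azimuth formula gives
θ = atan2( sin Δλ cos φ₂ , cos φ₁ sin φ₂ − sin φ₁ cos φ₂ cos Δλ ) = atan2(-0.4671, -0.8812) = -152.07°.
Adding 360° brings this into [0°, 360°): 207.9°.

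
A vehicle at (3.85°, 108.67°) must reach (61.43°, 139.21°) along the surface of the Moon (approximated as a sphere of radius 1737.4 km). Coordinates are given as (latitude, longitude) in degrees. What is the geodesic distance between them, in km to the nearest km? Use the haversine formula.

In radians: φ₁ = 0.0672, φ₂ = 1.0722, Δλ = 30.540° = 0.5330 rad.
Haversine: a = sin²(Δφ/2) + cos φ₁ cos φ₂ sin²(Δλ/2) = 0.2319 + (0.9977)(0.4782)(0.0694) = 0.26504.
Central angle c = 2·arcsin(√a) = 1.08159 rad.
Distance = R·c = 1737.4 × 1.0816 ≈ 1879 km.

1879 km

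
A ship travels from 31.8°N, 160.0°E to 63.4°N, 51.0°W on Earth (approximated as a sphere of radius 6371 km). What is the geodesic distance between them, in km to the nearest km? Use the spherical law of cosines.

9081 km

Let φ₁ = 0.5550 rad, φ₂ = 1.1065 rad, and Δλ = 2.6005 rad.
cos c = sin φ₁ sin φ₂ + cos φ₁ cos φ₂ cos Δλ = (0.5270)(0.8942) + (0.8499)(0.4478)(-0.8572) = 0.14499,
so c = arccos(0.14499) = 1.42530 rad.
Distance = R·c = 6371 × 1.4253 ≈ 9081 km.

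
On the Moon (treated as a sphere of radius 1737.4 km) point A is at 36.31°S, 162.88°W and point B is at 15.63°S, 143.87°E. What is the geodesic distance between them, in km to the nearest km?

1559 km

Let φ₁ = -0.6337 rad, φ₂ = -0.2728 rad, and Δλ = -0.9294 rad.
Haversine: a = sin²(Δφ/2) + cos φ₁ cos φ₂ sin²(Δλ/2) = 0.0322 + (0.8058)(0.9630)(0.2008) = 0.18807.
Central angle c = 2·arcsin(√a) = 0.89713 rad.
Distance = R·c = 1737.4 × 0.8971 ≈ 1559 km.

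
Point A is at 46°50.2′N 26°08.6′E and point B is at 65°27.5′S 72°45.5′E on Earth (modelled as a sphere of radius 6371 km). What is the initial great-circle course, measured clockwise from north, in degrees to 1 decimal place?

160.0°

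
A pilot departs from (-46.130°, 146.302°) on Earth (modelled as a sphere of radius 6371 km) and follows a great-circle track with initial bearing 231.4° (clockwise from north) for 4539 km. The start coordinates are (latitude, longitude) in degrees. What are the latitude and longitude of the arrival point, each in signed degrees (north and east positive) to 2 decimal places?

-55.91°, 80.58°

Angular distance δ = d/R = 4539/6371 = 0.71245 rad; initial bearing θ = 4.0387 rad.
sin φ₂ = sin φ₁ cos δ + cos φ₁ sin δ cos θ = (-0.7209)(0.7568) + (0.6930)(0.6537)(-0.6239) = -0.8282, so φ₂ = -55.91°.
Δλ = atan2(sin θ sin δ cos φ₁, cos δ − sin φ₁ sin φ₂) = atan2(-0.3540, 0.1597) = -65.720°.
λ₂ = 146.302° − 65.720° = 80.58°.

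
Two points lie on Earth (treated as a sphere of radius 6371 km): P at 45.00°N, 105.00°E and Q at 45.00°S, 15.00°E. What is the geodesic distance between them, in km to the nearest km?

13343 km

Let φ₁ = 0.7854 rad, φ₂ = -0.7854 rad, and Δλ = -1.5708 rad.
cos c = sin φ₁ sin φ₂ + cos φ₁ cos φ₂ cos Δλ = (0.7071)(-0.7071) + (0.7071)(0.7071)(-0.0000) = -0.50000,
so c = arccos(-0.50000) = 2.09440 rad.
Distance = R·c = 6371 × 2.0944 ≈ 13343 km.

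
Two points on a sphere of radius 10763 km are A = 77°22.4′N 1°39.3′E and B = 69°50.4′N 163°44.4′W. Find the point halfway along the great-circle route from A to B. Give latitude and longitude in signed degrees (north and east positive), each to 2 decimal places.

85.70°, -141.25°

The central angle between A and B is δ = 0.5677 rad.
With f = 0.5, the slerp weights are sin((1−f)δ)/sin δ = 0.5208 and sin(fδ)/sin δ = 0.5208.
Weighted sum of the unit vectors: (0.5208)·(0.2185,0.0063,0.9758) + (0.5208)·(-0.3309,-0.0965,0.9387) = (-0.0585, -0.0470, 0.9972).
Converting back: φ = atan2(z, √(x²+y²)) = 85.70°, λ = atan2(y, x) = -141.25°.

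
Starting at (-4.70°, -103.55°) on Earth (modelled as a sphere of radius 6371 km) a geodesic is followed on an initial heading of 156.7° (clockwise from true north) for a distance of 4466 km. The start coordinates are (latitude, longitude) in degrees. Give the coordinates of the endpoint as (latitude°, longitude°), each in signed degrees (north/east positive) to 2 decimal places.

-40.77°, -83.86°

Angular distance δ = d/R = 4466/6371 = 0.70099 rad; initial bearing θ = 2.7349 rad.
sin φ₂ = sin φ₁ cos δ + cos φ₁ sin δ cos θ = (-0.0819)(0.7642) + (0.9966)(0.6450)(-0.9184) = -0.6530, so φ₂ = -40.77°.
Δλ = atan2(sin θ sin δ cos φ₁, cos δ − sin φ₁ sin φ₂) = atan2(0.2543, 0.7107) = 19.685°.
λ₂ = -103.550° + 19.685° = -83.86°.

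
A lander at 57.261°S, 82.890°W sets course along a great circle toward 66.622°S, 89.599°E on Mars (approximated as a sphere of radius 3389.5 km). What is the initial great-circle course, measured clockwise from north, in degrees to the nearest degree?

With φ₁ = -0.9994, φ₂ = -1.1628, Δλ = 3.0105 rad, the forward-azimuth formula gives
θ = atan2( sin Δλ cos φ₂ , cos φ₁ sin φ₂ − sin φ₁ cos φ₂ cos Δλ ) = atan2(0.0519, -0.8273) = 176.41°.
So the initial bearing is 176°.

176°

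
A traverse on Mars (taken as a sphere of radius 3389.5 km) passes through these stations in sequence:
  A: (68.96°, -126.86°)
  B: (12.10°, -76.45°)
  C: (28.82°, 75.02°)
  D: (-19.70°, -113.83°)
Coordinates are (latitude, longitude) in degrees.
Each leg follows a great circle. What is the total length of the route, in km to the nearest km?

21516 km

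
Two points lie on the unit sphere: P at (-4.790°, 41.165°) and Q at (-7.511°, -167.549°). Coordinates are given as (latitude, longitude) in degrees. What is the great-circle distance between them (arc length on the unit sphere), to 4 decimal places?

With latitudes φ₁ = -4.790°, φ₂ = -7.511° and longitude difference Δλ = 151.286°:
cos c = sin φ₁ sin φ₂ + cos φ₁ cos φ₂ cos Δλ = (-0.0835)(-0.1307) + (0.9965)(0.9914)(-0.8770) = -0.85555,
so c = arccos(-0.85555) = 2.59741 rad.
On the unit sphere the arc length equals the central angle: 2.5974.

2.5974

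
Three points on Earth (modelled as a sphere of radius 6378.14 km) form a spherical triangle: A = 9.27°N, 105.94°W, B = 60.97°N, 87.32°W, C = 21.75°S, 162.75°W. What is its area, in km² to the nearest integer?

23547967 km²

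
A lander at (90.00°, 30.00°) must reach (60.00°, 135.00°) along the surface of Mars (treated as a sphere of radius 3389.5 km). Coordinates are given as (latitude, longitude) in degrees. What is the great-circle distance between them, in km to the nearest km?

Let φ₁ = 1.5708 rad, φ₂ = 1.0472 rad, and Δλ = 1.8326 rad.
Haversine: a = sin²(Δφ/2) + cos φ₁ cos φ₂ sin²(Δλ/2) = 0.0670 + (0.0000)(0.5000)(0.6294) = 0.06699.
Central angle c = 2·arcsin(√a) = 0.52360 rad.
Distance = R·c = 3389.5 × 0.5236 ≈ 1775 km.

1775 km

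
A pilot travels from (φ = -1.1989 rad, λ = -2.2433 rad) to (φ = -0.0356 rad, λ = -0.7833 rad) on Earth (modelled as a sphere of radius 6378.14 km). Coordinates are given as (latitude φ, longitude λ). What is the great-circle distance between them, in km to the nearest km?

9551 km

With latitudes φ₁ = -68.692°, φ₂ = -2.040° and longitude difference Δλ = 83.652°:
cos c = sin φ₁ sin φ₂ + cos φ₁ cos φ₂ cos Δλ = (-0.9316)(-0.0356) + (0.3634)(0.9994)(0.1106) = 0.07331,
so c = arccos(0.07331) = 1.49742 rad.
Distance = R·c = 6378.14 × 1.4974 ≈ 9551 km.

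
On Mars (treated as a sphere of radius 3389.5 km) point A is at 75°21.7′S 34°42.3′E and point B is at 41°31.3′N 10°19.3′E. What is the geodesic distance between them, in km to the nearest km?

6979 km

With latitudes φ₁ = -75.362°, φ₂ = 41.522° and longitude difference Δλ = -24.383°:
Haversine: a = sin²(Δφ/2) + cos φ₁ cos φ₂ sin²(Δλ/2) = 0.7261 + (0.2527)(0.7487)(0.0446) = 0.73453.
Central angle c = 2·arcsin(√a) = 2.05901 rad.
Distance = R·c = 3389.5 × 2.0590 ≈ 6979 km.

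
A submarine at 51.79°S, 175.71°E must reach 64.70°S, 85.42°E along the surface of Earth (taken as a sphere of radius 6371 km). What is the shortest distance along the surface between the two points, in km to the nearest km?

In radians: φ₁ = -0.9039, φ₂ = -1.1292, Δλ = -90.290° = -1.5759 rad.
cos c = sin φ₁ sin φ₂ + cos φ₁ cos φ₂ cos Δλ = (-0.7857)(-0.9041) + (0.6185)(0.4274)(-0.0051) = 0.70904,
so c = arccos(0.70904) = 0.78265 rad.
Distance = R·c = 6371 × 0.7827 ≈ 4986 km.

4986 km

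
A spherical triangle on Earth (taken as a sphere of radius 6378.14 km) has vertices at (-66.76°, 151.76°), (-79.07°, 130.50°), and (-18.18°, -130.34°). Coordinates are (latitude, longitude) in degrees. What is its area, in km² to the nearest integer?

6364195 km²

Side lengths (central angles): a = 1.2894, b = 1.1969, c = 0.2376 rad; semiperimeter s = 1.3619.
By l'Huilier's theorem, tan(E/4) = √[tan(s/2) tan((s−a)/2) tan((s−b)/2) tan((s−c)/2)], giving spherical excess E = 0.1564 rad.
Area = E·R² = 0.1564 × (6378.14)² ≈ 6364195 km².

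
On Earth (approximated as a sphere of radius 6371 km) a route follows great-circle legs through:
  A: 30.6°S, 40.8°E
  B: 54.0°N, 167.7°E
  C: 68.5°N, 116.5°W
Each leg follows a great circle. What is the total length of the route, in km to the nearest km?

Leg A→B: central angle 2.3683 rad, distance 15088.3 km.
Leg B→C: central angle 0.6342 rad, distance 4040.2 km.
Total: 15088.3 + 4040.2 ≈ 19129 km.

19129 km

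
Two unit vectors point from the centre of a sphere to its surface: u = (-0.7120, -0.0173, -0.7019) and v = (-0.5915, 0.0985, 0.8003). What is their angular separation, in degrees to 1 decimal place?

98.2°

u·v = -0.1423; |u| = 1.0000, |v| = 1.0000.
cos θ = (u·v)/(|u||v|) = -0.1423, so θ = 98.2°.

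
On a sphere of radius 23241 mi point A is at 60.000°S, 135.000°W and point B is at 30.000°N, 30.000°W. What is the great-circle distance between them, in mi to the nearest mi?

Let φ₁ = -1.0472 rad, φ₂ = 0.5236 rad, and Δλ = 1.8326 rad.
cos c = sin φ₁ sin φ₂ + cos φ₁ cos φ₂ cos Δλ = (-0.8660)(0.5000) + (0.5000)(0.8660)(-0.2588) = -0.54508,
so c = arccos(-0.54508) = 2.14729 rad.
Distance = R·c = 23241 × 2.1473 ≈ 49905 mi.

49905 mi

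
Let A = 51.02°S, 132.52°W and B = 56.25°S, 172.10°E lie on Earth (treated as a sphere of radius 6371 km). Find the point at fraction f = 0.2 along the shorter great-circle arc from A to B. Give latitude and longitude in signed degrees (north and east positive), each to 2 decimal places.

-54.02°, -141.95°

Central angle δ = 0.5644 rad. Interpolating on the sphere with fraction f = 0.2:
P = [sin((1−f)δ)·A + sin(fδ)·B] / sin δ = 0.8157·A + 0.2106·B in Cartesian coordinates,
giving P = (-0.4627, -0.3621, -0.8092), i.e. latitude -54.02°, longitude -141.95°.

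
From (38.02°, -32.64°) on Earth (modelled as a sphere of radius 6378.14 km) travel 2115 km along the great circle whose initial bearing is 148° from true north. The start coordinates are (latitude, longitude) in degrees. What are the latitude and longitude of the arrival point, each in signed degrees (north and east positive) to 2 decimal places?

Angular distance δ = d/R = 2115/6378.14 = 0.33160 rad; initial bearing θ = 2.5831 rad.
sin φ₂ = sin φ₁ cos δ + cos φ₁ sin δ cos θ = (0.6159)(0.9455) + (0.7878)(0.3256)(-0.8480) = 0.3649, so φ₂ = 21.40°.
Δλ = atan2(sin θ sin δ cos φ₁, cos δ − sin φ₁ sin φ₂) = atan2(0.1359, 0.7208) = 10.678°.
λ₂ = -32.640° + 10.678° = -21.96°.

21.40°, -21.96°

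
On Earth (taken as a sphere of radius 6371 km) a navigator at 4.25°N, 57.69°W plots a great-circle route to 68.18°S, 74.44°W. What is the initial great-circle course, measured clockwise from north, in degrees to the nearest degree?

With φ₁ = 0.0742, φ₂ = -1.1900, Δλ = -0.2923 rad, the forward-azimuth formula gives
θ = atan2( sin Δλ cos φ₂ , cos φ₁ sin φ₂ − sin φ₁ cos φ₂ cos Δλ ) = atan2(-0.1071, -0.9522) = -173.58°.
Adding 360° brings this into [0°, 360°): 186°.

186°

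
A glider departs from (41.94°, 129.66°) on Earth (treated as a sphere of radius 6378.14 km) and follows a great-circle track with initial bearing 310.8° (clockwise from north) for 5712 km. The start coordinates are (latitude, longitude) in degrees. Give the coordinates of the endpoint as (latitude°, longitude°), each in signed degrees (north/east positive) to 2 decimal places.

52.86°, 51.52°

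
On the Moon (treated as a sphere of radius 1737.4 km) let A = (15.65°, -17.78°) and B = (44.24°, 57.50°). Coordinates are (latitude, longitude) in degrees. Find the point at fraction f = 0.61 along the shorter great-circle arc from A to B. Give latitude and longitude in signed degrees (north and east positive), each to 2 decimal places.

39.10°, 22.01°

The central angle between A and B is δ = 1.1988 rad.
With f = 0.61, the slerp weights are sin((1−f)δ)/sin δ = 0.4838 and sin(fδ)/sin δ = 0.7168.
Weighted sum of the unit vectors: (0.4838)·(0.9169,-0.2940,0.2698) + (0.7168)·(0.3849,0.6042,0.6977) = (0.7195, 0.2909, 0.6306).
Converting back: φ = atan2(z, √(x²+y²)) = 39.10°, λ = atan2(y, x) = 22.01°.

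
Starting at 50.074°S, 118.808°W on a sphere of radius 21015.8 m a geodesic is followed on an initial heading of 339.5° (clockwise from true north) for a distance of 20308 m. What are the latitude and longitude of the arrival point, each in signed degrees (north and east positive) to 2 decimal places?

3.37°, -135.59°

Angular distance δ = d/R = 20308/21015.8 = 0.96632 rad; initial bearing θ = 5.9254 rad.
sin φ₂ = sin φ₁ cos δ + cos φ₁ sin δ cos θ = (-0.7669)(0.5683) + (0.6418)(0.8228)(0.9367) = 0.0588, so φ₂ = 3.37°.
Δλ = atan2(sin θ sin δ cos φ₁, cos δ − sin φ₁ sin φ₂) = atan2(-0.1849, 0.6134) = -16.777°.
λ₂ = -118.808° − 16.777° = -135.59°.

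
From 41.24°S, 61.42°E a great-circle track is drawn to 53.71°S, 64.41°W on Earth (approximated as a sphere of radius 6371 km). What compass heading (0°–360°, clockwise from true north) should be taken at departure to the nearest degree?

Δλ = -125.830° = -2.1961 rad.
y = sin Δλ · cos φ₂ = (-0.8108)(0.5919) = -0.4799
x = cos φ₁ sin φ₂ − sin φ₁ cos φ₂ cos Δλ = (0.7520)(-0.8060) − (-0.6592)(0.5919)(-0.5854) = -0.8345
θ = atan2(y, x) = -150.10°; adding 360° gives 210°.

210°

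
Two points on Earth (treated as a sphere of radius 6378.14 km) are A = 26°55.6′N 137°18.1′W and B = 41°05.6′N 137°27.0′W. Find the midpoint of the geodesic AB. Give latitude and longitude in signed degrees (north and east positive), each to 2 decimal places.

The central angle between A and B is δ = 0.2473 rad.
With f = 0.5, the slerp weights are sin((1−f)δ)/sin δ = 0.5038 and sin(fδ)/sin δ = 0.5038.
Weighted sum of the unit vectors: (0.5038)·(-0.6553,-0.6046,0.4528) + (0.5038)·(-0.5552,-0.5096,0.6573) = (-0.6099, -0.5614, 0.5593).
Converting back: φ = atan2(z, √(x²+y²)) = 34.01°, λ = atan2(y, x) = -137.37°.

34.01°, -137.37°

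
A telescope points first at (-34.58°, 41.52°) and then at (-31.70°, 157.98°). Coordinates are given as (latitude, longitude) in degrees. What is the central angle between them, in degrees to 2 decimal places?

90.80°

In radians: φ₁ = -0.6035, φ₂ = -0.5533, Δλ = 116.460° = 2.0326 rad.
cos c = sin φ₁ sin φ₂ + cos φ₁ cos φ₂ cos Δλ = (-0.5676)(-0.5255) + (0.8233)(0.8508)(-0.4456) = -0.01389,
so c = arccos(-0.01389) = 1.58469 rad.
So the angular separation is 90.80°.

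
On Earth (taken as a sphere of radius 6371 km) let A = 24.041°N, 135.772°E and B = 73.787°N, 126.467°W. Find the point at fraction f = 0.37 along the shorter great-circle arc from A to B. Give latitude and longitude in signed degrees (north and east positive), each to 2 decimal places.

Central angle δ = 1.2060 rad. Interpolating on the sphere with fraction f = 0.37:
P = [sin((1−f)δ)·A + sin(fδ)·B] / sin δ = 0.7373·A + 0.4620·B in Cartesian coordinates,
giving P = (-0.5591, 0.3659, 0.7439), i.e. latitude 48.07°, longitude 146.80°.

48.07°, 146.80°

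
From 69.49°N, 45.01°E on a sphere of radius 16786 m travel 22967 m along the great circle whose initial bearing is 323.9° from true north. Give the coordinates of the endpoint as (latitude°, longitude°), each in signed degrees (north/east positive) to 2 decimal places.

27.76°, -94.28°

Angular distance δ = d/R = 22967/16786 = 1.36822 rad; initial bearing θ = 5.6531 rad.
sin φ₂ = sin φ₁ cos δ + cos φ₁ sin δ cos θ = (0.9366)(0.2012) + (0.3504)(0.9796)(0.8080) = 0.4657, so φ₂ = 27.76°.
Δλ = atan2(sin θ sin δ cos φ₁, cos δ − sin φ₁ sin φ₂) = atan2(-0.2022, -0.2350) = -139.292°.
λ₂ = 45.010° − 139.292° = -94.28°.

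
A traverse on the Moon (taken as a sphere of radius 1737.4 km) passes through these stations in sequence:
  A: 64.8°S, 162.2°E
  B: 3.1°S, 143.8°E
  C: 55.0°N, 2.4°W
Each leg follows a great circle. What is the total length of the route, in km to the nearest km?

5593 km

Leg A→B: central angle 1.1014 rad, distance 1913.6 km.
Leg B→C: central angle 2.1179 rad, distance 3679.7 km.
Total: 1913.6 + 3679.7 ≈ 5593 km.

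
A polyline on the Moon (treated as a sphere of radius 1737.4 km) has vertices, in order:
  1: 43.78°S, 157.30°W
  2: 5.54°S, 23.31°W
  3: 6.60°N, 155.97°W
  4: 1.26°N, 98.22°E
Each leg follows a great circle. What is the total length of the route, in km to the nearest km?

10737 km

Leg 1→2: central angle 2.0179 rad, distance 3505.8 km.
Leg 2→3: central angle 2.3201 rad, distance 4030.9 km.
Leg 3→4: central angle 1.8422 rad, distance 3200.6 km.
Total: 3505.8 + 4030.9 + 3200.6 ≈ 10737 km.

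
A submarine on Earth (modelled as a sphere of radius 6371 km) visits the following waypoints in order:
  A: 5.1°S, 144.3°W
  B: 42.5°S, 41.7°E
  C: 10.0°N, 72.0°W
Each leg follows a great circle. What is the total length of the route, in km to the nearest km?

Leg A→B: central angle 2.3054 rad, distance 14687.6 km.
Leg B→C: central angle 1.9923 rad, distance 12693.1 km.
Total: 14687.6 + 12693.1 ≈ 27381 km.

27381 km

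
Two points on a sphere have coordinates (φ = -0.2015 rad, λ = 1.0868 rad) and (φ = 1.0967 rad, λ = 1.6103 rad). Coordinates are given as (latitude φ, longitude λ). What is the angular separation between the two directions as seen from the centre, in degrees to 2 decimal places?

77.92°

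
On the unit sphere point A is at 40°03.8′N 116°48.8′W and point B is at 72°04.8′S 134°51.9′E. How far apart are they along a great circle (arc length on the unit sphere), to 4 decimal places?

2.3274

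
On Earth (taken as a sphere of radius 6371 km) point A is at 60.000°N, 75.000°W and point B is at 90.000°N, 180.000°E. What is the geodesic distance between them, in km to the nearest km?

3336 km

With latitudes φ₁ = 60.000°, φ₂ = 90.000° and longitude difference Δλ = -105.000°:
cos c = sin φ₁ sin φ₂ + cos φ₁ cos φ₂ cos Δλ = (0.8660)(1.0000) + (0.5000)(0.0000)(-0.2588) = 0.86603,
so c = arccos(0.86603) = 0.52360 rad.
Distance = R·c = 6371 × 0.5236 ≈ 3336 km.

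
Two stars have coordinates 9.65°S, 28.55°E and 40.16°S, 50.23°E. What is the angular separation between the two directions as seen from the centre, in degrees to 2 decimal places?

36.08°

In radians: φ₁ = -0.1684, φ₂ = -0.7009, Δλ = 21.680° = 0.3784 rad.
cos c = sin φ₁ sin φ₂ + cos φ₁ cos φ₂ cos Δλ = (-0.1676)(-0.6449) + (0.9859)(0.7642)(0.9293) = 0.80824,
so c = arccos(0.80824) = 0.62963 rad.
So the angular separation is 36.08°.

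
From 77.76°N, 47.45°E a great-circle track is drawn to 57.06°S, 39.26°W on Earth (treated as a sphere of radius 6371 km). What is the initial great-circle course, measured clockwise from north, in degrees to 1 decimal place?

249.0°

Δλ = -86.710° = -1.5134 rad.
y = sin Δλ · cos φ₂ = (-0.9984)(0.5438) = -0.5429
x = cos φ₁ sin φ₂ − sin φ₁ cos φ₂ cos Δλ = (0.2120)(-0.8392) − (0.9773)(0.5438)(0.0574) = -0.2084
θ = atan2(y, x) = -111.00°; adding 360° gives 249.0°.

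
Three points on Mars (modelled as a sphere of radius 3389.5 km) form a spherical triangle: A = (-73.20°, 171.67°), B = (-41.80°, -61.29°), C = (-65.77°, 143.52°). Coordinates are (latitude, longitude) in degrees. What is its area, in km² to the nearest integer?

581169 km²

Side lengths (central angles): a = 1.2344, b = 0.2122, c = 1.0376 rad; semiperimeter s = 1.2421.
By l'Huilier's theorem, tan(E/4) = √[tan(s/2) tan((s−a)/2) tan((s−b)/2) tan((s−c)/2)], giving spherical excess E = 0.0506 rad.
Area = E·R² = 0.0506 × (3389.5)² ≈ 581169 km².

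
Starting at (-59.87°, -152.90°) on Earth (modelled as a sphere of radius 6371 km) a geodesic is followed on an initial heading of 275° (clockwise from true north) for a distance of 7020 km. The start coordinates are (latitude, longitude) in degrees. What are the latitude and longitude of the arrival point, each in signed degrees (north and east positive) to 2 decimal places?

-20.60°, 135.41°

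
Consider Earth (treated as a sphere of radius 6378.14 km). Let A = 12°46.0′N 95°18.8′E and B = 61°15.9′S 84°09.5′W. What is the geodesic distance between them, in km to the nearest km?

14639 km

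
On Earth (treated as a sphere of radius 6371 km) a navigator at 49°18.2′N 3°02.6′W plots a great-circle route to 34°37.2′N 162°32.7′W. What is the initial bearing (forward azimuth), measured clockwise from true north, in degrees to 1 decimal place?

343.2°

Δλ = -159.502° = -2.7838 rad.
y = sin Δλ · cos φ₂ = (-0.3502)(0.8229) = -0.2882
x = cos φ₁ sin φ₂ − sin φ₁ cos φ₂ cos Δλ = (0.6521)(0.5681) − (0.7582)(0.8229)(-0.9367) = 0.9549
θ = atan2(y, x) = -16.79°; adding 360° gives 343.2°.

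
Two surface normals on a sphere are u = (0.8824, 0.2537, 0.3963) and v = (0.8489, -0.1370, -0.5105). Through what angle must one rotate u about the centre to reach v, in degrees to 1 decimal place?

59.2°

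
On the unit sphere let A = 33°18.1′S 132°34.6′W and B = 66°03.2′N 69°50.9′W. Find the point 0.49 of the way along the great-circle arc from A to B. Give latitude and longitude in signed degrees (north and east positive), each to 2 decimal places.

17.57°, -113.52°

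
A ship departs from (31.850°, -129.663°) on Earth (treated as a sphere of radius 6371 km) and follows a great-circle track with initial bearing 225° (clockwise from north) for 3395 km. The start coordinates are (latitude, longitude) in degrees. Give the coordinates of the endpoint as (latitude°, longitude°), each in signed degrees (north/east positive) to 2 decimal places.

8.59°, -150.97°

Angular distance δ = d/R = 3395/6371 = 0.53288 rad; initial bearing θ = 3.9270 rad.
sin φ₂ = sin φ₁ cos δ + cos φ₁ sin δ cos θ = (0.5277)(0.8613) + (0.8494)(0.5080)(-0.7071) = 0.1494, so φ₂ = 8.59°.
Δλ = atan2(sin θ sin δ cos φ₁, cos δ − sin φ₁ sin φ₂) = atan2(-0.3051, 0.7825) = -21.303°.
λ₂ = -129.663° − 21.303° = -150.97°.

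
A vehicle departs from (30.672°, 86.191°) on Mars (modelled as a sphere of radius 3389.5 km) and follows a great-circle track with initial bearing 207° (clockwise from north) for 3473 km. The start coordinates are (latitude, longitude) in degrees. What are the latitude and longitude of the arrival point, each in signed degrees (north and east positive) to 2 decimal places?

-22.95°, 61.27°

Angular distance δ = d/R = 3473/3389.5 = 1.02463 rad; initial bearing θ = 3.6128 rad.
sin φ₂ = sin φ₁ cos δ + cos φ₁ sin δ cos θ = (0.5101)(0.5194) + (0.8601)(0.8545)(-0.8910) = -0.3899, so φ₂ = -22.95°.
Δλ = atan2(sin θ sin δ cos φ₁, cos δ − sin φ₁ sin φ₂) = atan2(-0.3337, 0.7183) = -24.916°.
λ₂ = 86.191° − 24.916° = 61.27°.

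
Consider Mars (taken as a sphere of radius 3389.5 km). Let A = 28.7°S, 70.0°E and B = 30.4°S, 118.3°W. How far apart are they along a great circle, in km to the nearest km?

With latitudes φ₁ = -28.700°, φ₂ = -30.400° and longitude difference Δλ = 171.700°:
cos c = sin φ₁ sin φ₂ + cos φ₁ cos φ₂ cos Δλ = (-0.4802)(-0.5060) + (0.8771)(0.8625)(-0.9895) = -0.50562,
so c = arccos(-0.50562) = 2.10089 rad.
Distance = R·c = 3389.5 × 2.1009 ≈ 7121 km.

7121 km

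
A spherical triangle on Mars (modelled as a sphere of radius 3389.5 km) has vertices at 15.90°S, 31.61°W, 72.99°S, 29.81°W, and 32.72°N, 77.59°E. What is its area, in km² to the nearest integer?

20555573 km²

Side lengths (central angles): a = 2.2025, b = 1.9978, c = 0.9966 rad; semiperimeter s = 2.5984.
By l'Huilier's theorem, tan(E/4) = √[tan(s/2) tan((s−a)/2) tan((s−b)/2) tan((s−c)/2)], giving spherical excess E = 1.7892 rad.
Area = E·R² = 1.7892 × (3389.5)² ≈ 20555573 km².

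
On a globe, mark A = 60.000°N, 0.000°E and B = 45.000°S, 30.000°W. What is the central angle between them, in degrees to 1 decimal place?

Let φ₁ = 1.0472 rad, φ₂ = -0.7854 rad, and Δλ = -0.5236 rad.
cos c = sin φ₁ sin φ₂ + cos φ₁ cos φ₂ cos Δλ = (0.8660)(-0.7071) + (0.5000)(0.7071)(0.8660) = -0.30619,
so c = arccos(-0.30619) = 1.88198 rad.
So the angular separation is 107.8°.

107.8°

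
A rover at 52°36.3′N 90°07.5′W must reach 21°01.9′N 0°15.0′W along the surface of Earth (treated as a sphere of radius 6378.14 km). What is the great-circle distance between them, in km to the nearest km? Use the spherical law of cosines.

8166 km

In radians: φ₁ = 0.9181, φ₂ = 0.3671, Δλ = 89.875° = 1.5686 rad.
cos c = sin φ₁ sin φ₂ + cos φ₁ cos φ₂ cos Δλ = (0.7945)(0.3589) + (0.6073)(0.9334)(0.0022) = 0.28636,
so c = arccos(0.28636) = 1.28037 rad.
Distance = R·c = 6378.14 × 1.2804 ≈ 8166 km.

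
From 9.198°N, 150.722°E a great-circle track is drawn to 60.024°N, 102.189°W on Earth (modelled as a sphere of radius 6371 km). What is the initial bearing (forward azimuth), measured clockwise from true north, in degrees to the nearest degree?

29°

Δλ = 107.089° = 1.8691 rad.
y = sin Δλ · cos φ₂ = (0.9558)(0.4996) = 0.4776
x = cos φ₁ sin φ₂ − sin φ₁ cos φ₂ cos Δλ = (0.9871)(0.8662) − (0.1598)(0.4996)(-0.2939) = 0.8786
θ = atan2(y, x) = 28.53°, so the bearing is 29°.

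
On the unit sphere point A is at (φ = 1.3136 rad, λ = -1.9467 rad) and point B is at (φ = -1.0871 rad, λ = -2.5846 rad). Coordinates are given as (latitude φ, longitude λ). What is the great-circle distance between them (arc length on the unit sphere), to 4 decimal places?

2.4358

In radians: φ₁ = 1.3136, φ₂ = -1.0871, Δλ = -36.549° = -0.6379 rad.
Haversine: a = sin²(Δφ/2) + cos φ₁ cos φ₂ sin²(Δλ/2) = 0.8689 + (0.2544)(0.4651)(0.0983) = 0.88056.
Central angle c = 2·arcsin(√a) = 2.43585 rad.
On the unit sphere the arc length equals the central angle: 2.4358.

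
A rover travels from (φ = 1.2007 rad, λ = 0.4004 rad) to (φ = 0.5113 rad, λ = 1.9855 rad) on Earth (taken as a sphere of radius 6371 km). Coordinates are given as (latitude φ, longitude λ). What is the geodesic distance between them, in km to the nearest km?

7022 km

With latitudes φ₁ = 68.795°, φ₂ = 29.295° and longitude difference Δλ = 90.820°:
cos c = sin φ₁ sin φ₂ + cos φ₁ cos φ₂ cos Δλ = (0.9323)(0.4893) + (0.3617)(0.8721)(-0.0143) = 0.45167,
so c = arccos(0.45167) = 1.10216 rad.
Distance = R·c = 6371 × 1.1022 ≈ 7022 km.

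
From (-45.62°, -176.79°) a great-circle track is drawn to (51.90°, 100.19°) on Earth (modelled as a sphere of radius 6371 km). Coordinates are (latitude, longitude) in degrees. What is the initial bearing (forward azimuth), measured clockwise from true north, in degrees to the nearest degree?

Δλ = -83.020° = -1.4490 rad.
y = sin Δλ · cos φ₂ = (-0.9926)(0.6170) = -0.6125
x = cos φ₁ sin φ₂ − sin φ₁ cos φ₂ cos Δλ = (0.6994)(0.7869) − (-0.7147)(0.6170)(0.1215) = 0.6040
θ = atan2(y, x) = -45.40°; adding 360° gives 315°.

315°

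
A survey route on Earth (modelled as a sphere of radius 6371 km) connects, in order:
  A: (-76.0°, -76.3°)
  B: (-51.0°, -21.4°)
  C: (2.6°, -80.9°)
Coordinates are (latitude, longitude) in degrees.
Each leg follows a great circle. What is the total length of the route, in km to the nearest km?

Leg A→B: central angle 0.5706 rad, distance 3635.0 km.
Leg B→C: central angle 1.2830 rad, distance 8174.1 km.
Total: 3635.0 + 8174.1 ≈ 11809 km.

11809 km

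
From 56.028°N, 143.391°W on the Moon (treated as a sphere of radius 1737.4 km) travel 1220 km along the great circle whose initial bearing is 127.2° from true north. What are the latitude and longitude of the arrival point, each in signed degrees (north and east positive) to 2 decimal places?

24.51°, -108.96°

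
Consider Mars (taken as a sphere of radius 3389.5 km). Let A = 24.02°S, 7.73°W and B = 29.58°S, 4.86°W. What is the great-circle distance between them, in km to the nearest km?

362 km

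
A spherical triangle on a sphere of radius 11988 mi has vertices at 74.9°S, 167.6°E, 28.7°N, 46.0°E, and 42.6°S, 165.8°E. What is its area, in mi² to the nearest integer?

167625020 mi²

Side lengths (central angles): a = 2.2730, b = 0.5639, c = 2.1937 rad; semiperimeter s = 2.5153.
By l'Huilier's theorem, tan(E/4) = √[tan(s/2) tan((s−a)/2) tan((s−b)/2) tan((s−c)/2)], giving spherical excess E = 1.1664 rad.
Area = E·R² = 1.1664 × (11988)² ≈ 167625020 mi².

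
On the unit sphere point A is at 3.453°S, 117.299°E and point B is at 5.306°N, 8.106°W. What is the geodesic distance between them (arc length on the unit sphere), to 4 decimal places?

With latitudes φ₁ = -3.453°, φ₂ = 5.306° and longitude difference Δλ = -125.405°:
Haversine: a = sin²(Δφ/2) + cos φ₁ cos φ₂ sin²(Δλ/2) = 0.0058 + (0.9982)(0.9957)(0.7897) = 0.79070.
Central angle c = 2·arcsin(√a) = 2.19124 rad.
On the unit sphere the arc length equals the central angle: 2.1912.

2.1912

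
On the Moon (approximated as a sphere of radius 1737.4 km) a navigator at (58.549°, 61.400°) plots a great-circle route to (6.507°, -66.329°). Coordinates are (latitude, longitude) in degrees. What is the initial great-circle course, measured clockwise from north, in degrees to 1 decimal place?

306.3°

With φ₁ = 1.0219, φ₂ = 0.1136, Δλ = -2.2293 rad, the forward-azimuth formula gives
θ = atan2( sin Δλ cos φ₂ , cos φ₁ sin φ₂ − sin φ₁ cos φ₂ cos Δλ ) = atan2(-0.7858, 0.5778) = -53.67°.
Adding 360° brings this into [0°, 360°): 306.3°.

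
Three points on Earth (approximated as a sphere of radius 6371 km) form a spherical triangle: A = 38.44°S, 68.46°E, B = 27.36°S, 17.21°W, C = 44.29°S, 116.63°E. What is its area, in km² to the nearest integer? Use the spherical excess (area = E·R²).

Side lengths (central angles): a = 1.6905, b = 0.6300, c = 1.2258 rad; semiperimeter s = 1.7731.
By l'Huilier's theorem, tan(E/4) = √[tan(s/2) tan((s−a)/2) tan((s−b)/2) tan((s−c)/2)], giving spherical excess E = 0.3814 rad.
Area = E·R² = 0.3814 × (6371)² ≈ 15481626 km².

15481626 km²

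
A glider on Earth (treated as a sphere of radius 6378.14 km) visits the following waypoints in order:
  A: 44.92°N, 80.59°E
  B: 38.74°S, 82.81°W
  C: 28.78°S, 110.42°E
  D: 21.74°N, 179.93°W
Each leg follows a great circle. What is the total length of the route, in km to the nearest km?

40248 km

Leg A→B: central angle 2.9009 rad, distance 18502.3 km.
Leg B→C: central angle 1.9436 rad, distance 12396.5 km.
Leg C→D: central angle 1.4658 rad, distance 9349.1 km.
Total: 18502.3 + 12396.5 + 9349.1 ≈ 40248 km.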